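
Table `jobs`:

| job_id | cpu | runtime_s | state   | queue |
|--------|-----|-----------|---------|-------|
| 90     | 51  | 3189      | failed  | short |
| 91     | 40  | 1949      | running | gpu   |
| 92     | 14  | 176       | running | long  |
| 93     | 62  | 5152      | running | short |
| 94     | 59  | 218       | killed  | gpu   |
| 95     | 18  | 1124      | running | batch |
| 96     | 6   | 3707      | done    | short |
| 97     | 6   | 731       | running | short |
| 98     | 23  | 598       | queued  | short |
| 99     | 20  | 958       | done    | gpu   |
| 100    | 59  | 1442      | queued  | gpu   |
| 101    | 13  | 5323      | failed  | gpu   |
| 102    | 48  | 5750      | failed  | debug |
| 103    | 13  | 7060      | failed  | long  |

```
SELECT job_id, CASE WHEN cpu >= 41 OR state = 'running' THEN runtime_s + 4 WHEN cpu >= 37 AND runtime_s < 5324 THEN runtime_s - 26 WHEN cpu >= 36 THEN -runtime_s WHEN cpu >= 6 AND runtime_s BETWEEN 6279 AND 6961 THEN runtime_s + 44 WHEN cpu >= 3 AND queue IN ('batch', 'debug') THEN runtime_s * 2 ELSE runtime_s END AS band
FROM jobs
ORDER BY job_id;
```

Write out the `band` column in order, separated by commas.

job_id=90: cpu >= 41 OR state = 'running' → 3193
job_id=91: cpu >= 41 OR state = 'running' → 1953
job_id=92: cpu >= 41 OR state = 'running' → 180
job_id=93: cpu >= 41 OR state = 'running' → 5156
job_id=94: cpu >= 41 OR state = 'running' → 222
job_id=95: cpu >= 41 OR state = 'running' → 1128
job_id=96: ELSE → 3707
job_id=97: cpu >= 41 OR state = 'running' → 735
job_id=98: ELSE → 598
job_id=99: ELSE → 958
job_id=100: cpu >= 41 OR state = 'running' → 1446
job_id=101: ELSE → 5323
job_id=102: cpu >= 41 OR state = 'running' → 5754
job_id=103: ELSE → 7060

3193, 1953, 180, 5156, 222, 1128, 3707, 735, 598, 958, 1446, 5323, 5754, 7060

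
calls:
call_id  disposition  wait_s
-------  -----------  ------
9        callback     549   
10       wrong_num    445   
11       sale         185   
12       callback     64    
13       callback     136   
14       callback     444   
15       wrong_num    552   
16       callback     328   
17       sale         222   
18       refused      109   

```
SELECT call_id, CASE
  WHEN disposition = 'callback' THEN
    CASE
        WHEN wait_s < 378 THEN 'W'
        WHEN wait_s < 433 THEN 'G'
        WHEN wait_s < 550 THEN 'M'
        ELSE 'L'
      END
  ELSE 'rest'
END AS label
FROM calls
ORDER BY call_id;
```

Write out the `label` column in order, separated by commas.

call_id=9: disposition='callback' → inner[wait_s < 550] → M
call_id=10: disposition='wrong_num' → outer ELSE → rest
call_id=11: disposition='sale' → outer ELSE → rest
call_id=12: disposition='callback' → inner[wait_s < 378] → W
call_id=13: disposition='callback' → inner[wait_s < 378] → W
call_id=14: disposition='callback' → inner[wait_s < 550] → M
call_id=15: disposition='wrong_num' → outer ELSE → rest
call_id=16: disposition='callback' → inner[wait_s < 378] → W
call_id=17: disposition='sale' → outer ELSE → rest
call_id=18: disposition='refused' → outer ELSE → rest

M, rest, rest, W, W, M, rest, W, rest, rest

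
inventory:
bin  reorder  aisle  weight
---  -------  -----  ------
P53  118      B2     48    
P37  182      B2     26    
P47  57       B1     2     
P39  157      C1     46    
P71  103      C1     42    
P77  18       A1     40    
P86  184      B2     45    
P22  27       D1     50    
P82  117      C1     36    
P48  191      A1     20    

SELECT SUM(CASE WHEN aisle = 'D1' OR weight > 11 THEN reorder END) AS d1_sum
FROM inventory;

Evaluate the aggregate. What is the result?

bin=P53: ✓ → 118
bin=P37: ✓ → 182
bin=P47: ✗
bin=P39: ✓ → 157
bin=P71: ✓ → 103
bin=P77: ✓ → 18
bin=P86: ✓ → 184
bin=P22: ✓ → 27
bin=P82: ✓ → 117
bin=P48: ✓ → 191
d1_sum = 118 + 182 + 157 + 103 + 18 + 184 + 27 + 117 + 191 = 1097

1097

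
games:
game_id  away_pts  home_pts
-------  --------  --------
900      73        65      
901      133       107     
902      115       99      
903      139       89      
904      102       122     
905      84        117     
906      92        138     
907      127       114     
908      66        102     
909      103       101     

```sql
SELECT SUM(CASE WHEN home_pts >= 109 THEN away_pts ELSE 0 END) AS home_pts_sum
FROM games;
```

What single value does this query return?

405

game_id=900: ✗
game_id=901: ✗
game_id=902: ✗
game_id=903: ✗
game_id=904: ✓ → 102
game_id=905: ✓ → 84
game_id=906: ✓ → 92
game_id=907: ✓ → 127
game_id=908: ✗
game_id=909: ✗
home_pts_sum = 102 + 84 + 92 + 127 = 405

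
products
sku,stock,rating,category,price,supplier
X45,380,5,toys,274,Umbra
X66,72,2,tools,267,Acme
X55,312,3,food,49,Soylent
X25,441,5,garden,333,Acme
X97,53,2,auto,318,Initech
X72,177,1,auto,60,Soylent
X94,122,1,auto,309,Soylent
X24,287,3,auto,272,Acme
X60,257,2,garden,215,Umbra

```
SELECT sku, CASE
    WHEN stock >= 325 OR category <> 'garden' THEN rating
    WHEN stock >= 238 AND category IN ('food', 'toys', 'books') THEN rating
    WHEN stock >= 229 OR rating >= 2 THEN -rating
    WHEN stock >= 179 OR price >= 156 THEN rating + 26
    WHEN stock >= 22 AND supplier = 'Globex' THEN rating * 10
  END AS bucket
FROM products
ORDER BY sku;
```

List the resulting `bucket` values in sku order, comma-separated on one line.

3, 5, 5, 3, -2, 2, 1, 1, 2

sku=X24: stock >= 325 OR category <> 'garden' → 3
sku=X25: stock >= 325 OR category <> 'garden' → 5
sku=X45: stock >= 325 OR category <> 'garden' → 5
sku=X55: stock >= 325 OR category <> 'garden' → 3
sku=X60: stock >= 229 OR rating >= 2 → -2
sku=X66: stock >= 325 OR category <> 'garden' → 2
sku=X72: stock >= 325 OR category <> 'garden' → 1
sku=X94: stock >= 325 OR category <> 'garden' → 1
sku=X97: stock >= 325 OR category <> 'garden' → 2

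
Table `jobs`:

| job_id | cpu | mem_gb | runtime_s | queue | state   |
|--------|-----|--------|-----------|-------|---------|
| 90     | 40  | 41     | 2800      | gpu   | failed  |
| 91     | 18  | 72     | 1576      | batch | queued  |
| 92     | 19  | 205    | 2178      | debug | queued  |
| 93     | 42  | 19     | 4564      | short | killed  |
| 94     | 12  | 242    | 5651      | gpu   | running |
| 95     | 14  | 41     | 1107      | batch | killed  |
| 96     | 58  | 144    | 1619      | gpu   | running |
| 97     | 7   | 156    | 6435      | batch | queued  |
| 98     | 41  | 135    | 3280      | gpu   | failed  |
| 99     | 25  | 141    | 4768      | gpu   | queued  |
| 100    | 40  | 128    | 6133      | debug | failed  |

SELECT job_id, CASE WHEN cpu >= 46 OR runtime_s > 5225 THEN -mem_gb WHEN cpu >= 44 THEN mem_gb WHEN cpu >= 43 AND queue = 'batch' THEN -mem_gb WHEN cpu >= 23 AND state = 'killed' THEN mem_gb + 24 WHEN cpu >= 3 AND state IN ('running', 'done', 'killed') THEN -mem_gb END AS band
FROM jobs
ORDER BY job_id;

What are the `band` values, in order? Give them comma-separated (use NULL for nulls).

job_id=90: (no match → NULL) → NULL
job_id=91: (no match → NULL) → NULL
job_id=92: (no match → NULL) → NULL
job_id=93: cpu >= 23 AND state = 'killed' → 43
job_id=94: cpu >= 46 OR runtime_s > 5225 → -242
job_id=95: cpu >= 3 AND state IN ('running', 'done', 'killed') → -41
job_id=96: cpu >= 46 OR runtime_s > 5225 → -144
job_id=97: cpu >= 46 OR runtime_s > 5225 → -156
job_id=98: (no match → NULL) → NULL
job_id=99: (no match → NULL) → NULL
job_id=100: cpu >= 46 OR runtime_s > 5225 → -128

NULL, NULL, NULL, 43, -242, -41, -144, -156, NULL, NULL, -128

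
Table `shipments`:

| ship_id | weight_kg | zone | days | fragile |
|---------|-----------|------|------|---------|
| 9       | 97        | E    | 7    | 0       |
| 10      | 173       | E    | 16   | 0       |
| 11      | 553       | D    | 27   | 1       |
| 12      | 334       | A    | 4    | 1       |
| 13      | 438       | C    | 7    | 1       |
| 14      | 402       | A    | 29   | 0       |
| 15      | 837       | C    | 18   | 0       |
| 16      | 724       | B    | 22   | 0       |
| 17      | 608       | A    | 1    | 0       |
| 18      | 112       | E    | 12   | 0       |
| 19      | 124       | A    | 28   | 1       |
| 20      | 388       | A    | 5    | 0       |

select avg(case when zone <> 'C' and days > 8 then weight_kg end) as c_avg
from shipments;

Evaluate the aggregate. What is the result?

348

ship_id=9: ✗
ship_id=10: ✓ → 173
ship_id=11: ✓ → 553
ship_id=12: ✗
ship_id=13: ✗
ship_id=14: ✓ → 402
ship_id=15: ✗
ship_id=16: ✓ → 724
ship_id=17: ✗
ship_id=18: ✓ → 112
ship_id=19: ✓ → 124
ship_id=20: ✗
c_avg = (173 + 553 + 402 + 724 + 112 + 124) / 6 = 348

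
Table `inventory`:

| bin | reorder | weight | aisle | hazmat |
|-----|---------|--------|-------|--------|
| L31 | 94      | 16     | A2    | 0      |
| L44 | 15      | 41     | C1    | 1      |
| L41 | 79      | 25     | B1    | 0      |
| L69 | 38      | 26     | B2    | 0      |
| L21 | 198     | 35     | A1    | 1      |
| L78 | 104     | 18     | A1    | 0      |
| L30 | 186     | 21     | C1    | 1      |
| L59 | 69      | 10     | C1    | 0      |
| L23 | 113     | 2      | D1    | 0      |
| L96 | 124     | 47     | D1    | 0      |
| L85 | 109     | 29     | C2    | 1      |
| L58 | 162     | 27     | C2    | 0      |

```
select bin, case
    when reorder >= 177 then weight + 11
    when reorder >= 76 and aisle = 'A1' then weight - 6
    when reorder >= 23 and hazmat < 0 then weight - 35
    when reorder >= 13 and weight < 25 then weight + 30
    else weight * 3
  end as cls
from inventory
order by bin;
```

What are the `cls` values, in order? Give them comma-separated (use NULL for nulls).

46, 32, 32, 46, 75, 123, 81, 40, 78, 12, 87, 141

bin=L21: reorder >= 177 → 46
bin=L23: reorder >= 13 and weight < 25 → 32
bin=L30: reorder >= 177 → 32
bin=L31: reorder >= 13 and weight < 25 → 46
bin=L41: ELSE → 75
bin=L44: ELSE → 123
bin=L58: ELSE → 81
bin=L59: reorder >= 13 and weight < 25 → 40
bin=L69: ELSE → 78
bin=L78: reorder >= 76 and aisle = 'A1' → 12
bin=L85: ELSE → 87
bin=L96: ELSE → 141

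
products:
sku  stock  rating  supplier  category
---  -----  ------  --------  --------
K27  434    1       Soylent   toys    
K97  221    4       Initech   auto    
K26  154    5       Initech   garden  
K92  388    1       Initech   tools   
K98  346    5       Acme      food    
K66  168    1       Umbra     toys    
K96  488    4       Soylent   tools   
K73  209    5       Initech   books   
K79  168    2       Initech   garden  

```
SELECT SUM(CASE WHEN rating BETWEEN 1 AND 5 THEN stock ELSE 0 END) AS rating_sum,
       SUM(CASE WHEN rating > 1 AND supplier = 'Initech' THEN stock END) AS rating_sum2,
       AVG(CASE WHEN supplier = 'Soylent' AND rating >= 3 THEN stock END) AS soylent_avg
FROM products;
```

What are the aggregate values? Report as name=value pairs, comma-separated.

rating_sum=2576, rating_sum2=752, soylent_avg=488

[rating_sum: rating BETWEEN 1 AND 5]
sku=K27: ✓ → 434
sku=K97: ✓ → 221
sku=K26: ✓ → 154
sku=K92: ✓ → 388
sku=K98: ✓ → 346
sku=K66: ✓ → 168
sku=K96: ✓ → 488
sku=K73: ✓ → 209
sku=K79: ✓ → 168
rating_sum = 434 + 221 + 154 + 388 + 346 + 168 + 488 + 209 + 168 = 2576
—
[rating_sum2: rating > 1 AND supplier = 'Initech']
sku=K27: ✗
sku=K97: ✓ → 221
sku=K26: ✓ → 154
sku=K92: ✗
sku=K98: ✗
sku=K66: ✗
sku=K96: ✗
sku=K73: ✓ → 209
sku=K79: ✓ → 168
rating_sum2 = 221 + 154 + 209 + 168 = 752
—
[soylent_avg: supplier = 'Soylent' AND rating >= 3]
sku=K27: ✗
sku=K97: ✗
sku=K26: ✗
sku=K92: ✗
sku=K98: ✗
sku=K66: ✗
sku=K96: ✓ → 488
sku=K73: ✗
sku=K79: ✗
soylent_avg = 488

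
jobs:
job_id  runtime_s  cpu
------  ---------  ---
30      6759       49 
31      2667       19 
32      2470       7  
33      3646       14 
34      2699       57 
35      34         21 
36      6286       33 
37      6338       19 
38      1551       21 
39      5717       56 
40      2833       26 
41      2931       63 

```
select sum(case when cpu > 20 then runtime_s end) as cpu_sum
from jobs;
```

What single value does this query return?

job_id=30: ✓ → 6759
job_id=31: ✗
job_id=32: ✗
job_id=33: ✗
job_id=34: ✓ → 2699
job_id=35: ✓ → 34
job_id=36: ✓ → 6286
job_id=37: ✗
job_id=38: ✓ → 1551
job_id=39: ✓ → 5717
job_id=40: ✓ → 2833
job_id=41: ✓ → 2931
cpu_sum = 6759 + 2699 + 34 + 6286 + 1551 + 5717 + 2833 + 2931 = 28810

28810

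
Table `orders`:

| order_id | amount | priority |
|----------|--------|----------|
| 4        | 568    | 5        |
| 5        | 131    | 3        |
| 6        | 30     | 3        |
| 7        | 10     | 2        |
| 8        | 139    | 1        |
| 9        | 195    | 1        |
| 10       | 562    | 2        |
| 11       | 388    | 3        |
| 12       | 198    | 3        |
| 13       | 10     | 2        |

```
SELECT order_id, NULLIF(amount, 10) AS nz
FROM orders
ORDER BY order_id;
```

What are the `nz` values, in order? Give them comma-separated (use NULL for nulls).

568, 131, 30, NULL, 139, 195, 562, 388, 198, NULL

order_id=4: amount=568 vs 10: differ → 568
order_id=5: amount=131 vs 10: differ → 131
order_id=6: amount=30 vs 10: differ → 30
order_id=7: amount=10 vs 10: equal → NULL
order_id=8: amount=139 vs 10: differ → 139
order_id=9: amount=195 vs 10: differ → 195
order_id=10: amount=562 vs 10: differ → 562
order_id=11: amount=388 vs 10: differ → 388
order_id=12: amount=198 vs 10: differ → 198
order_id=13: amount=10 vs 10: equal → NULL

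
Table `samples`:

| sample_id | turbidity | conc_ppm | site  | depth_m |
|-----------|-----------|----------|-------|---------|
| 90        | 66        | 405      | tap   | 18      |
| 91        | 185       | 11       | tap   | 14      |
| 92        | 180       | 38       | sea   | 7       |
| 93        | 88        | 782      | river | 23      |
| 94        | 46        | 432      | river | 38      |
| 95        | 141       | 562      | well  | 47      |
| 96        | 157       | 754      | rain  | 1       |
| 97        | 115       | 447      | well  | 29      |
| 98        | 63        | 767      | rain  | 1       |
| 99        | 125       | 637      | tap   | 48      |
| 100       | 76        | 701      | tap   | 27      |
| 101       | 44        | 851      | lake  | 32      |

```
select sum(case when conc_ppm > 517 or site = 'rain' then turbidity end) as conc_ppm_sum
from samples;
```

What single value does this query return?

694

sample_id=90: ✗
sample_id=91: ✗
sample_id=92: ✗
sample_id=93: ✓ → 88
sample_id=94: ✗
sample_id=95: ✓ → 141
sample_id=96: ✓ → 157
sample_id=97: ✗
sample_id=98: ✓ → 63
sample_id=99: ✓ → 125
sample_id=100: ✓ → 76
sample_id=101: ✓ → 44
conc_ppm_sum = 88 + 141 + 157 + 63 + 125 + 76 + 44 = 694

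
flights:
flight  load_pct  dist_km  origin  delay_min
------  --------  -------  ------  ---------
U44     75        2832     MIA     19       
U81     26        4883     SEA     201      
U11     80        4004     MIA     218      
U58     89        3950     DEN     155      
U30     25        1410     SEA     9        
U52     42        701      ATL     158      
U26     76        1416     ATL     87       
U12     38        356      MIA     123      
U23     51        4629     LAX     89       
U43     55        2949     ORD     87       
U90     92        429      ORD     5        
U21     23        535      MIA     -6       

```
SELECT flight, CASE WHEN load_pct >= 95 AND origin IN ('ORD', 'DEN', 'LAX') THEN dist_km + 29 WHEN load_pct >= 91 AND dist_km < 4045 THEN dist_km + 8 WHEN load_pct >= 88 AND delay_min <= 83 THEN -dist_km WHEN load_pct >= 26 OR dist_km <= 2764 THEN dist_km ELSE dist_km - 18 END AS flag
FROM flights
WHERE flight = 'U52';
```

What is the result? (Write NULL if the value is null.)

701

flight = U52: load_pct=42, dist_km=701, origin=ATL, delay_min=158.
load_pct >= 95 AND origin IN ('ORD', 'DEN', 'LAX') → false
load_pct >= 91 AND dist_km < 4045 → false
load_pct >= 88 AND delay_min <= 83 → false
load_pct >= 26 OR dist_km <= 2764 → true → 701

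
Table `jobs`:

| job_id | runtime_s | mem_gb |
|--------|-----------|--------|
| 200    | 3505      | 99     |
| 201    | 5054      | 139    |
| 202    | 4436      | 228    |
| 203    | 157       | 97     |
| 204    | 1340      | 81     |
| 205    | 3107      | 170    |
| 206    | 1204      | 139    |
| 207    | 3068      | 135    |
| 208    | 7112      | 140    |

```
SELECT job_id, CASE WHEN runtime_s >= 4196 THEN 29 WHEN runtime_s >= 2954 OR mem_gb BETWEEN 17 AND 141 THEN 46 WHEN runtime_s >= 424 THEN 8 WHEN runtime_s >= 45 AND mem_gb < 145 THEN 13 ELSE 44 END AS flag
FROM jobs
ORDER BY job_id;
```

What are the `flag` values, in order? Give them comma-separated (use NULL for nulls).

job_id=200: runtime_s >= 2954 OR mem_gb BETWEEN 17 AND 141 → 46
job_id=201: runtime_s >= 4196 → 29
job_id=202: runtime_s >= 4196 → 29
job_id=203: runtime_s >= 2954 OR mem_gb BETWEEN 17 AND 141 → 46
job_id=204: runtime_s >= 2954 OR mem_gb BETWEEN 17 AND 141 → 46
job_id=205: runtime_s >= 2954 OR mem_gb BETWEEN 17 AND 141 → 46
job_id=206: runtime_s >= 2954 OR mem_gb BETWEEN 17 AND 141 → 46
job_id=207: runtime_s >= 2954 OR mem_gb BETWEEN 17 AND 141 → 46
job_id=208: runtime_s >= 4196 → 29

46, 29, 29, 46, 46, 46, 46, 46, 29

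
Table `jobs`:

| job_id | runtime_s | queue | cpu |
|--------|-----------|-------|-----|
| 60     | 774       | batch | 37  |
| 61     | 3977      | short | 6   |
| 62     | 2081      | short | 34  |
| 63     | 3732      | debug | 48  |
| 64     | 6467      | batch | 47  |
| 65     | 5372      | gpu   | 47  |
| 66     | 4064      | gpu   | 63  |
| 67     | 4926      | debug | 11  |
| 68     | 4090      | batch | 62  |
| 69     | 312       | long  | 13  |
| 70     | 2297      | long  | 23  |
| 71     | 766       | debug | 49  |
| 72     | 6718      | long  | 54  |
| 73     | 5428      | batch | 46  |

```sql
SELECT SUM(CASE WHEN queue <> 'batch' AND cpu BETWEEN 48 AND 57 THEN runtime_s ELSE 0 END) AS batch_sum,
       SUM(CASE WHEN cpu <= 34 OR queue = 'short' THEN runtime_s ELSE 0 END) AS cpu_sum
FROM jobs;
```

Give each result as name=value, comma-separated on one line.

[batch_sum: queue <> 'batch' AND cpu BETWEEN 48 AND 57]
job_id=60: ✗
job_id=61: ✗
job_id=62: ✗
job_id=63: ✓ → 3732
job_id=64: ✗
job_id=65: ✗
job_id=66: ✗
job_id=67: ✗
job_id=68: ✗
job_id=69: ✗
job_id=70: ✗
job_id=71: ✓ → 766
job_id=72: ✓ → 6718
job_id=73: ✗
batch_sum = 3732 + 766 + 6718 = 11216
—
[cpu_sum: cpu <= 34 OR queue = 'short']
job_id=60: ✗
job_id=61: ✓ → 3977
job_id=62: ✓ → 2081
job_id=63: ✗
job_id=64: ✗
job_id=65: ✗
job_id=66: ✗
job_id=67: ✓ → 4926
job_id=68: ✗
job_id=69: ✓ → 312
job_id=70: ✓ → 2297
job_id=71: ✗
job_id=72: ✗
job_id=73: ✗
cpu_sum = 3977 + 2081 + 4926 + 312 + 2297 = 13593

batch_sum=11216, cpu_sum=13593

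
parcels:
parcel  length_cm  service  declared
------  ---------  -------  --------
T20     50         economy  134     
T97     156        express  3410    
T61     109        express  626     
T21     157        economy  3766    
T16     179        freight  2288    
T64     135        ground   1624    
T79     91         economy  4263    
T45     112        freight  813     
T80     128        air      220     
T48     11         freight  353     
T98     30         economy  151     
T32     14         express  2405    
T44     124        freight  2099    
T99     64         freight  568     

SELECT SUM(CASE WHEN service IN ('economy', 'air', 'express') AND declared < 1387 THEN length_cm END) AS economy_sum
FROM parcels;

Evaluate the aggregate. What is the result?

317

parcel=T20: ✓ → 50
parcel=T97: ✗
parcel=T61: ✓ → 109
parcel=T21: ✗
parcel=T16: ✗
parcel=T64: ✗
parcel=T79: ✗
parcel=T45: ✗
parcel=T80: ✓ → 128
parcel=T48: ✗
parcel=T98: ✓ → 30
parcel=T32: ✗
parcel=T44: ✗
parcel=T99: ✗
economy_sum = 50 + 109 + 128 + 30 = 317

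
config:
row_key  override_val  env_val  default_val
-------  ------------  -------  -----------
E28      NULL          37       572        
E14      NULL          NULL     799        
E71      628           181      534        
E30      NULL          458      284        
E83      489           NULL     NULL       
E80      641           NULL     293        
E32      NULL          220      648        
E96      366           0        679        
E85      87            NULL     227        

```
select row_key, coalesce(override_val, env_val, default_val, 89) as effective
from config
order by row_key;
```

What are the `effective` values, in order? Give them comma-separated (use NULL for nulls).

row_key=E14: override_val=NULL, env_val=NULL, default_val=799 → 799
row_key=E28: override_val=NULL, env_val=37 → 37
row_key=E30: override_val=NULL, env_val=458 → 458
row_key=E32: override_val=NULL, env_val=220 → 220
row_key=E71: override_val=628 → 628
row_key=E80: override_val=641 → 641
row_key=E83: override_val=489 → 489
row_key=E85: override_val=87 → 87
row_key=E96: override_val=366 → 366

799, 37, 458, 220, 628, 641, 489, 87, 366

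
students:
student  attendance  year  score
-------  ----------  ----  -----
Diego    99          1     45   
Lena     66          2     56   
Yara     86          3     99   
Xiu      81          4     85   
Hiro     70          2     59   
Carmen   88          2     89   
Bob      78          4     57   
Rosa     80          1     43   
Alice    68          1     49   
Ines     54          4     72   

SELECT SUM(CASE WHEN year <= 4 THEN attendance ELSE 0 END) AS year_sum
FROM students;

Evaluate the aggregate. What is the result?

770

student=Diego: ✓ → 99
student=Lena: ✓ → 66
student=Yara: ✓ → 86
student=Xiu: ✓ → 81
student=Hiro: ✓ → 70
student=Carmen: ✓ → 88
student=Bob: ✓ → 78
student=Rosa: ✓ → 80
student=Alice: ✓ → 68
student=Ines: ✓ → 54
year_sum = 99 + 66 + 86 + 81 + 70 + 88 + 78 + 80 + 68 + 54 = 770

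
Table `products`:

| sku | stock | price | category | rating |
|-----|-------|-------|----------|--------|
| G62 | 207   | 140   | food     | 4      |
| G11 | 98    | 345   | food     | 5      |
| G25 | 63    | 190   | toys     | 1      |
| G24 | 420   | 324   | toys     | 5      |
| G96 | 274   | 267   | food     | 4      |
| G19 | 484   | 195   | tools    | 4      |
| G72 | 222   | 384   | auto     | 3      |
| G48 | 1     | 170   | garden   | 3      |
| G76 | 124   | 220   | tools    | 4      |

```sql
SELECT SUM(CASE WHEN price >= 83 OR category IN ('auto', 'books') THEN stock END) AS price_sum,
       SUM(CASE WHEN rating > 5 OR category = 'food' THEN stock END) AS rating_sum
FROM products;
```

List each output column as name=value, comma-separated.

price_sum=1893, rating_sum=579

[price_sum: price >= 83 OR category IN ('auto', 'books')]
sku=G62: ✓ → 207
sku=G11: ✓ → 98
sku=G25: ✓ → 63
sku=G24: ✓ → 420
sku=G96: ✓ → 274
sku=G19: ✓ → 484
sku=G72: ✓ → 222
sku=G48: ✓ → 1
sku=G76: ✓ → 124
price_sum = 207 + 98 + 63 + 420 + 274 + 484 + 222 + 1 + 124 = 1893
—
[rating_sum: rating > 5 OR category = 'food']
sku=G62: ✓ → 207
sku=G11: ✓ → 98
sku=G25: ✗
sku=G24: ✗
sku=G96: ✓ → 274
sku=G19: ✗
sku=G72: ✗
sku=G48: ✗
sku=G76: ✗
rating_sum = 207 + 98 + 274 = 579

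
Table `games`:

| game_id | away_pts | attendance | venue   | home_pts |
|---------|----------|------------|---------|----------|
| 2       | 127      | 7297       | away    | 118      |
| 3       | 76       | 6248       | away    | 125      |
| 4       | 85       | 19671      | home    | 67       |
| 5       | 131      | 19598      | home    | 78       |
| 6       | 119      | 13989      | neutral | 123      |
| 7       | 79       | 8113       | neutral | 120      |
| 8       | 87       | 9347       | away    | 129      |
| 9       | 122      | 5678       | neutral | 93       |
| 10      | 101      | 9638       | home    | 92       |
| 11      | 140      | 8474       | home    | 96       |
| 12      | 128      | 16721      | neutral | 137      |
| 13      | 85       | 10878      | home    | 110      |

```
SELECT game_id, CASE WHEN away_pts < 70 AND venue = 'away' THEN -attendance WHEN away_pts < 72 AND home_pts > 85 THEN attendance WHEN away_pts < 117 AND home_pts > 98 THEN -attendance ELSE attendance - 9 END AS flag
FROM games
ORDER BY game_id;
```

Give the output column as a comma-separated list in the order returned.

7288, -6248, 19662, 19589, 13980, -8113, -9347, 5669, 9629, 8465, 16712, -10878

game_id=2: ELSE → 7288
game_id=3: away_pts < 117 AND home_pts > 98 → -6248
game_id=4: ELSE → 19662
game_id=5: ELSE → 19589
game_id=6: ELSE → 13980
game_id=7: away_pts < 117 AND home_pts > 98 → -8113
game_id=8: away_pts < 117 AND home_pts > 98 → -9347
game_id=9: ELSE → 5669
game_id=10: ELSE → 9629
game_id=11: ELSE → 8465
game_id=12: ELSE → 16712
game_id=13: away_pts < 117 AND home_pts > 98 → -10878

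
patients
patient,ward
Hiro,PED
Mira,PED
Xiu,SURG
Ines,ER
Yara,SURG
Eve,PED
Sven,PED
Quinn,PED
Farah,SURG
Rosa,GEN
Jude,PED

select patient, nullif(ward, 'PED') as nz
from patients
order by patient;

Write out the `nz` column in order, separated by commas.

patient=Eve: ward=PED vs PED: equal → NULL
patient=Farah: ward=SURG vs PED: differ → SURG
patient=Hiro: ward=PED vs PED: equal → NULL
patient=Ines: ward=ER vs PED: differ → ER
patient=Jude: ward=PED vs PED: equal → NULL
patient=Mira: ward=PED vs PED: equal → NULL
patient=Quinn: ward=PED vs PED: equal → NULL
patient=Rosa: ward=GEN vs PED: differ → GEN
patient=Sven: ward=PED vs PED: equal → NULL
patient=Xiu: ward=SURG vs PED: differ → SURG
patient=Yara: ward=SURG vs PED: differ → SURG

NULL, SURG, NULL, ER, NULL, NULL, NULL, GEN, NULL, SURG, SURG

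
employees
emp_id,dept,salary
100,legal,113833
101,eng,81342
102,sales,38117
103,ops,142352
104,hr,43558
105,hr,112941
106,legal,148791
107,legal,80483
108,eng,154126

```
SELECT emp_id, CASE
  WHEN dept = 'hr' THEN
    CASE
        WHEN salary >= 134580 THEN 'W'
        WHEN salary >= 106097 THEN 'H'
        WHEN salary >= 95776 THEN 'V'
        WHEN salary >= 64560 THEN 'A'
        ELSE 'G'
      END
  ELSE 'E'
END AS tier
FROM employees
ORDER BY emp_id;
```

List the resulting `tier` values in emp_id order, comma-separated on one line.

emp_id=100: dept='legal' → outer ELSE → E
emp_id=101: dept='eng' → outer ELSE → E
emp_id=102: dept='sales' → outer ELSE → E
emp_id=103: dept='ops' → outer ELSE → E
emp_id=104: dept='hr' → inner[ELSE] → G
emp_id=105: dept='hr' → inner[salary >= 106097] → H
emp_id=106: dept='legal' → outer ELSE → E
emp_id=107: dept='legal' → outer ELSE → E
emp_id=108: dept='eng' → outer ELSE → E

E, E, E, E, G, H, E, E, E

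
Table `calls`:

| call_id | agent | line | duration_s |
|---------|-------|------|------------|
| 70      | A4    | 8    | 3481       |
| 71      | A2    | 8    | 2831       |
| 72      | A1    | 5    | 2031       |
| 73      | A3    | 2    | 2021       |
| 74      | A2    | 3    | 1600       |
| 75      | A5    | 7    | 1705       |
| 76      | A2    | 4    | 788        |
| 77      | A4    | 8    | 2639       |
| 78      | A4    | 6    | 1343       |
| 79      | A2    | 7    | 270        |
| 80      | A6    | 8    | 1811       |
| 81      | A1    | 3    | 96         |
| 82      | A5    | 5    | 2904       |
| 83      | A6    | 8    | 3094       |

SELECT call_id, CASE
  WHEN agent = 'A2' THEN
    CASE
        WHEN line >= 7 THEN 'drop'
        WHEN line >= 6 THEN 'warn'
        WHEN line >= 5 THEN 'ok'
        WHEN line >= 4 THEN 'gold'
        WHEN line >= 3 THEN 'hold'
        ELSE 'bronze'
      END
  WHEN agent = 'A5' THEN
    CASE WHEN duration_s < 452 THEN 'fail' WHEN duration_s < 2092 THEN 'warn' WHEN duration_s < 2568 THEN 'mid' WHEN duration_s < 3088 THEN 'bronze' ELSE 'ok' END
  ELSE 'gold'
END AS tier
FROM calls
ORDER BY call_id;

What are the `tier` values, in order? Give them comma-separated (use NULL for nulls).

gold, drop, gold, gold, hold, warn, gold, gold, gold, drop, gold, gold, bronze, gold

call_id=70: agent='A4' → outer ELSE → gold
call_id=71: agent='A2' → inner[line >= 7] → drop
call_id=72: agent='A1' → outer ELSE → gold
call_id=73: agent='A3' → outer ELSE → gold
call_id=74: agent='A2' → inner[line >= 3] → hold
call_id=75: agent='A5' → inner[duration_s < 2092] → warn
call_id=76: agent='A2' → inner[line >= 4] → gold
call_id=77: agent='A4' → outer ELSE → gold
call_id=78: agent='A4' → outer ELSE → gold
call_id=79: agent='A2' → inner[line >= 7] → drop
call_id=80: agent='A6' → outer ELSE → gold
call_id=81: agent='A1' → outer ELSE → gold
call_id=82: agent='A5' → inner[duration_s < 3088] → bronze
call_id=83: agent='A6' → outer ELSE → gold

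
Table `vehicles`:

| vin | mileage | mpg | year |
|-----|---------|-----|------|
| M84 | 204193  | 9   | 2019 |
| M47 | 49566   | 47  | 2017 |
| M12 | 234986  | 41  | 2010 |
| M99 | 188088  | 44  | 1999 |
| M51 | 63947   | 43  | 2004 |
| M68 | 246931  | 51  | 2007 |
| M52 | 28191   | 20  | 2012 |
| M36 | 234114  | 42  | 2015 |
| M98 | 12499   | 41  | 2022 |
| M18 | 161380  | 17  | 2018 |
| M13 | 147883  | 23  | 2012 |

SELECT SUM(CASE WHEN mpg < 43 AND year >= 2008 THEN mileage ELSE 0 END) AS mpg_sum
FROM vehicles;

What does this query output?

1023246

vin=M84: ✓ → 204193
vin=M47: ✗
vin=M12: ✓ → 234986
vin=M99: ✗
vin=M51: ✗
vin=M68: ✗
vin=M52: ✓ → 28191
vin=M36: ✓ → 234114
vin=M98: ✓ → 12499
vin=M18: ✓ → 161380
vin=M13: ✓ → 147883
mpg_sum = 204193 + 234986 + 28191 + 234114 + 12499 + 161380 + 147883 = 1023246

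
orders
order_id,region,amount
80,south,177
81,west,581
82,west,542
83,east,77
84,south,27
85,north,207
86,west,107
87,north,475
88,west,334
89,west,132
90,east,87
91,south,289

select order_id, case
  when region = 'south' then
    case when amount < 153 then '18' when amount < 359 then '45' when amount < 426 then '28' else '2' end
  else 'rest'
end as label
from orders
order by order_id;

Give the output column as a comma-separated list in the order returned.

45, rest, rest, rest, 18, rest, rest, rest, rest, rest, rest, 45

order_id=80: region='south' → inner[amount < 359] → 45
order_id=81: region='west' → outer ELSE → rest
order_id=82: region='west' → outer ELSE → rest
order_id=83: region='east' → outer ELSE → rest
order_id=84: region='south' → inner[amount < 153] → 18
order_id=85: region='north' → outer ELSE → rest
order_id=86: region='west' → outer ELSE → rest
order_id=87: region='north' → outer ELSE → rest
order_id=88: region='west' → outer ELSE → rest
order_id=89: region='west' → outer ELSE → rest
order_id=90: region='east' → outer ELSE → rest
order_id=91: region='south' → inner[amount < 359] → 45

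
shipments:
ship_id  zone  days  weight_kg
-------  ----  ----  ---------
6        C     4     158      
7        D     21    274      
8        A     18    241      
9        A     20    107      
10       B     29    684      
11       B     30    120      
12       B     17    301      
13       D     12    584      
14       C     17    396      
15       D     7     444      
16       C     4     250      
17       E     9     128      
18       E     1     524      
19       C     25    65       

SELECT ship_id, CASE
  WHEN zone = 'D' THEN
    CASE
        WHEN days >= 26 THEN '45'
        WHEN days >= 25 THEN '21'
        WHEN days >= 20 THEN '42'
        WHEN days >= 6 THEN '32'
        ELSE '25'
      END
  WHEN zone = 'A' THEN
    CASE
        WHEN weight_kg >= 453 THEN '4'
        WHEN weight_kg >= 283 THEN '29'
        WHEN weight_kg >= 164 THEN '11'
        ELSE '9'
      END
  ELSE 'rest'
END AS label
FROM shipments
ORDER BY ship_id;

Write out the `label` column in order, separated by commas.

rest, 42, 11, 9, rest, rest, rest, 32, rest, 32, rest, rest, rest, rest

ship_id=6: zone='C' → outer ELSE → rest
ship_id=7: zone='D' → inner[days >= 20] → 42
ship_id=8: zone='A' → inner[weight_kg >= 164] → 11
ship_id=9: zone='A' → inner[ELSE] → 9
ship_id=10: zone='B' → outer ELSE → rest
ship_id=11: zone='B' → outer ELSE → rest
ship_id=12: zone='B' → outer ELSE → rest
ship_id=13: zone='D' → inner[days >= 6] → 32
ship_id=14: zone='C' → outer ELSE → rest
ship_id=15: zone='D' → inner[days >= 6] → 32
ship_id=16: zone='C' → outer ELSE → rest
ship_id=17: zone='E' → outer ELSE → rest
ship_id=18: zone='E' → outer ELSE → rest
ship_id=19: zone='C' → outer ELSE → rest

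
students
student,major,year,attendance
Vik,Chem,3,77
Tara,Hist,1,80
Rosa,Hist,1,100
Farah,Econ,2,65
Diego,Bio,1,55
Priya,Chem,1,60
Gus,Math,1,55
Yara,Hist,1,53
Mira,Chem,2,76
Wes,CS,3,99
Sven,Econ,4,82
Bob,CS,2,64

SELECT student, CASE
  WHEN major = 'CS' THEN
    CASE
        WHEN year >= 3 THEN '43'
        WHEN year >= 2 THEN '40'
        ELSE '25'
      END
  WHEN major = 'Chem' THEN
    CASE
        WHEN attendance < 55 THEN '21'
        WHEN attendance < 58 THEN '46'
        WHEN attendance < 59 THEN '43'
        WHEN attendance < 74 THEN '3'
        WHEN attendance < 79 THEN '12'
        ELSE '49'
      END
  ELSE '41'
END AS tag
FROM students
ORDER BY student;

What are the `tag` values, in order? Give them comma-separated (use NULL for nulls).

student=Bob: major='CS' → inner[year >= 2] → 40
student=Diego: major='Bio' → outer ELSE → 41
student=Farah: major='Econ' → outer ELSE → 41
student=Gus: major='Math' → outer ELSE → 41
student=Mira: major='Chem' → inner[attendance < 79] → 12
student=Priya: major='Chem' → inner[attendance < 74] → 3
student=Rosa: major='Hist' → outer ELSE → 41
student=Sven: major='Econ' → outer ELSE → 41
student=Tara: major='Hist' → outer ELSE → 41
student=Vik: major='Chem' → inner[attendance < 79] → 12
student=Wes: major='CS' → inner[year >= 3] → 43
student=Yara: major='Hist' → outer ELSE → 41

40, 41, 41, 41, 12, 3, 41, 41, 41, 12, 43, 41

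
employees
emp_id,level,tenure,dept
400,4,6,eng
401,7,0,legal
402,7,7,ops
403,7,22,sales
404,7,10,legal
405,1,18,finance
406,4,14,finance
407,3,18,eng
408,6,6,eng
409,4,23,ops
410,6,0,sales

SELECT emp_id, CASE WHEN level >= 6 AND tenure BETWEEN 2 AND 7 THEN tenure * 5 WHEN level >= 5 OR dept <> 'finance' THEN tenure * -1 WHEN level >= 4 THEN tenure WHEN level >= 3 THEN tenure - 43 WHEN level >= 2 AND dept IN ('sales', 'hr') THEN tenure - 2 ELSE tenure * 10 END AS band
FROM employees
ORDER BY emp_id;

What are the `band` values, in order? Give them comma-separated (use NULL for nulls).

emp_id=400: level >= 5 OR dept <> 'finance' → -6
emp_id=401: level >= 5 OR dept <> 'finance' → 0
emp_id=402: level >= 6 AND tenure BETWEEN 2 AND 7 → 35
emp_id=403: level >= 5 OR dept <> 'finance' → -22
emp_id=404: level >= 5 OR dept <> 'finance' → -10
emp_id=405: ELSE → 180
emp_id=406: level >= 4 → 14
emp_id=407: level >= 5 OR dept <> 'finance' → -18
emp_id=408: level >= 6 AND tenure BETWEEN 2 AND 7 → 30
emp_id=409: level >= 5 OR dept <> 'finance' → -23
emp_id=410: level >= 5 OR dept <> 'finance' → 0

-6, 0, 35, -22, -10, 180, 14, -18, 30, -23, 0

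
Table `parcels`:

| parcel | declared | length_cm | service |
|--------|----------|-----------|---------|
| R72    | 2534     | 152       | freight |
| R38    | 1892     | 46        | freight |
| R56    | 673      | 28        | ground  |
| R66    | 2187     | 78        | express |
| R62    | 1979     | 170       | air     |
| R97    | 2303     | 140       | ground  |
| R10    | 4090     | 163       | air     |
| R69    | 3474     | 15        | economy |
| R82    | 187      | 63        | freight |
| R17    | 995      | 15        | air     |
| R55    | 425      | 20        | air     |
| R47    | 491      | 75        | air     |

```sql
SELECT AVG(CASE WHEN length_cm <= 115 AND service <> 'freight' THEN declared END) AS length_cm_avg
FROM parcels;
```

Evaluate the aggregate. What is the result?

parcel=R72: ✗
parcel=R38: ✗
parcel=R56: ✓ → 673
parcel=R66: ✓ → 2187
parcel=R62: ✗
parcel=R97: ✗
parcel=R10: ✗
parcel=R69: ✓ → 3474
parcel=R82: ✗
parcel=R17: ✓ → 995
parcel=R55: ✓ → 425
parcel=R47: ✓ → 491
length_cm_avg = (673 + 2187 + 3474 + 995 + 425 + 491) / 6 = 1374.1666666667

1374.1666666667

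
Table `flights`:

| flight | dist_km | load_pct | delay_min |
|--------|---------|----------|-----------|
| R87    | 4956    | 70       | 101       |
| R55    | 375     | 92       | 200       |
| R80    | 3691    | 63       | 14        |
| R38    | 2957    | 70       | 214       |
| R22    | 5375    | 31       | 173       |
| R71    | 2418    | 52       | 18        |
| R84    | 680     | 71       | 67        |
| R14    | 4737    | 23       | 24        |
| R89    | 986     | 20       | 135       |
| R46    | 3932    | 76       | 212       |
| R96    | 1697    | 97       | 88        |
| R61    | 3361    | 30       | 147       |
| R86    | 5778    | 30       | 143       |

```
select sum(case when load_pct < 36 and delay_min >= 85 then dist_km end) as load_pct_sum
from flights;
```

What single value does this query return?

flight=R87: ✗
flight=R55: ✗
flight=R80: ✗
flight=R38: ✗
flight=R22: ✓ → 5375
flight=R71: ✗
flight=R84: ✗
flight=R14: ✗
flight=R89: ✓ → 986
flight=R46: ✗
flight=R96: ✗
flight=R61: ✓ → 3361
flight=R86: ✓ → 5778
load_pct_sum = 5375 + 986 + 3361 + 5778 = 15500

15500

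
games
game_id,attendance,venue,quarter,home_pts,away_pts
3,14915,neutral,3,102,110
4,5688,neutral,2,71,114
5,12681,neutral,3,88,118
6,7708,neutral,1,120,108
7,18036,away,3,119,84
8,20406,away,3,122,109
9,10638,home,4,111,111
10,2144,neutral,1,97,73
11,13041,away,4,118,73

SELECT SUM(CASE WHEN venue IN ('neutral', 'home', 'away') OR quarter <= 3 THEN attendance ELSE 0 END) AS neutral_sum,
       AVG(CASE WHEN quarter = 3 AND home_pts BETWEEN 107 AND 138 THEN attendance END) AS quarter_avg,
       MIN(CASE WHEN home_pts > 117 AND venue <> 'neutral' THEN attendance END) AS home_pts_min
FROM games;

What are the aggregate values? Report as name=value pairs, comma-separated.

[neutral_sum: venue IN ('neutral', 'home', 'away') OR quarter <= 3]
game_id=3: ✓ → 14915
game_id=4: ✓ → 5688
game_id=5: ✓ → 12681
game_id=6: ✓ → 7708
game_id=7: ✓ → 18036
game_id=8: ✓ → 20406
game_id=9: ✓ → 10638
game_id=10: ✓ → 2144
game_id=11: ✓ → 13041
neutral_sum = 14915 + 5688 + 12681 + 7708 + 18036 + 20406 + 10638 + 2144 + 13041 = 105257
—
[quarter_avg: quarter = 3 AND home_pts BETWEEN 107 AND 138]
game_id=3: ✗
game_id=4: ✗
game_id=5: ✗
game_id=6: ✗
game_id=7: ✓ → 18036
game_id=8: ✓ → 20406
game_id=9: ✗
game_id=10: ✗
game_id=11: ✗
quarter_avg = (18036 + 20406) / 2 = 19221
—
[home_pts_min: home_pts > 117 AND venue <> 'neutral']
game_id=3: ✗
game_id=4: ✗
game_id=5: ✗
game_id=6: ✗
game_id=7: ✓ → 18036
game_id=8: ✓ → 20406
game_id=9: ✗
game_id=10: ✗
game_id=11: ✓ → 13041
home_pts_min = MIN(18036, 20406, 13041) = 13041

neutral_sum=105257, quarter_avg=19221, home_pts_min=13041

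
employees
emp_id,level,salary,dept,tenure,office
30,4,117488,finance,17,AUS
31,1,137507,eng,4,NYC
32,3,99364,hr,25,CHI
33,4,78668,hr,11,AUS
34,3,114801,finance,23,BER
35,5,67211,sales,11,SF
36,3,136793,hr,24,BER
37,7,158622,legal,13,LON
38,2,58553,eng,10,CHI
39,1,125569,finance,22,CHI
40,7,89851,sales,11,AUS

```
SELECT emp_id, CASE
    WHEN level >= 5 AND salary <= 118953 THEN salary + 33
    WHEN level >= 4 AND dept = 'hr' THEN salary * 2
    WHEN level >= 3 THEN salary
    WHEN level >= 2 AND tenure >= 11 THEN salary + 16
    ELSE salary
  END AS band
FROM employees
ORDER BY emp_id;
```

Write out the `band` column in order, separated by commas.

117488, 137507, 99364, 157336, 114801, 67244, 136793, 158622, 58553, 125569, 89884

emp_id=30: level >= 3 → 117488
emp_id=31: ELSE → 137507
emp_id=32: level >= 3 → 99364
emp_id=33: level >= 4 AND dept = 'hr' → 157336
emp_id=34: level >= 3 → 114801
emp_id=35: level >= 5 AND salary <= 118953 → 67244
emp_id=36: level >= 3 → 136793
emp_id=37: level >= 3 → 158622
emp_id=38: ELSE → 58553
emp_id=39: ELSE → 125569
emp_id=40: level >= 5 AND salary <= 118953 → 89884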